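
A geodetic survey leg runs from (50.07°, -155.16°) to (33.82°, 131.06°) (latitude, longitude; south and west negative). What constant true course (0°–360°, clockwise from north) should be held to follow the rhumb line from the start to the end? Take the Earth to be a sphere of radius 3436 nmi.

253.4°

Δψ = ln[tan(π/4+φ₂/2)/tan(π/4+φ₁/2)] = -0.3847
Δλ = -1.2877 rad (taken the short way round)
course = atan2(Δλ, Δψ) = 253.37°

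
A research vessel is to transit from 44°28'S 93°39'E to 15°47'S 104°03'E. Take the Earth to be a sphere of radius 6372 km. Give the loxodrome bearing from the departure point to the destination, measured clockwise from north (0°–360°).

Meridional parts: M(φ₁)=-0.8683, M(φ₂)=-0.2790 → ΔM = +0.5892;  Δλ = +0.1815 rad
tan C = Δλ / ΔM = +0.3080 → C = 17.12°

17.1°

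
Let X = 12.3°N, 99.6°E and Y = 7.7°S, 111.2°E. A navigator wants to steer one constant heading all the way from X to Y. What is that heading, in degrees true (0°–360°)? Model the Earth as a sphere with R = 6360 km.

Δψ = ln[tan(π/4+φ₂/2)/tan(π/4+φ₁/2)] = -0.3511
Δλ = +0.2025 rad (taken the short way round)
course = atan2(Δλ, Δψ) = 150.03°

150.0°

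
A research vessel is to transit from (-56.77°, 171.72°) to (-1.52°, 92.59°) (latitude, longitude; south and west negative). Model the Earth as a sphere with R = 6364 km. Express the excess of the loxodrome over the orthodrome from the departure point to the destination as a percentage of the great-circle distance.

Great circle: σ = 1.4450 rad → d_gc = Rσ = 9195.8 km
Rhumb: Δφ = +0.9643, Δλ = -1.3811, Δψ = +1.1828, q = Δφ/Δψ = 0.8153 → d_rh = R√(Δφ²+q²Δλ²) = 9434.2 km
Excess = (9434.2 − 9195.8) / 9195.8 = 238.4 / 9195.8 = 2.59% ≈ 2.6%

2.6%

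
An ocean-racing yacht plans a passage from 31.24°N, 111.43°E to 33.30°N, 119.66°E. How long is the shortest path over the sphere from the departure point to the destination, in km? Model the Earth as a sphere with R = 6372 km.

Haversine: a = sin²(Δφ/2)+cos φ₁ cos φ₂ sin²(Δλ/2) = 0.00400;  σ = 2·atan2(√a,√(1−a))
σ = 7.255° → d = Rσ = 6372·0.12662 = 807 km

807 km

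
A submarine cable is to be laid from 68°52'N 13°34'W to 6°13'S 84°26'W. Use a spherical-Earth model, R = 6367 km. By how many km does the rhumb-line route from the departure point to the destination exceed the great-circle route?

249 km

Great circle: cos σ = sin φ₁ sin φ₂ + cos φ₁ cos φ₂ cos Δλ,  σ = 1.5543 rad → d_gc = 9896.4 km
Rhumb line: Δψ = -1.7878, q = Δφ/Δψ = 0.7330, d_rh = R√(Δφ²+q²Δλ²) = 10145.8 km
Excess = 10145.8 − 9896.4 = 249.4 ≈ 249 km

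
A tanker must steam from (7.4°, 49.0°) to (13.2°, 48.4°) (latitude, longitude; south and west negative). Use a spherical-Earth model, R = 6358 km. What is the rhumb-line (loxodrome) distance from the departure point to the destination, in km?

Rhumb course C = atan2(Δλ, Δψ) with Δψ = ln[tan(π/4+φ₂/2)/tan(π/4+φ₁/2)] = +0.1029, Δλ = -0.0105 → C = 354.19°
d = R·|Δφ| / |cos C| = 6358·0.10123 / 0.99486 = 647 km

647 km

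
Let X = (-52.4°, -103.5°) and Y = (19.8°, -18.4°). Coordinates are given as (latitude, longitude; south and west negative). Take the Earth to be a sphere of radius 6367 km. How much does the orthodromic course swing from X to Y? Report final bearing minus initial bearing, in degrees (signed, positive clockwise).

At departure: θ₁ = atan2(sin Δλ cos φ₂, cos φ₁ sin φ₂ − sin φ₁ cos φ₂ cos Δλ) = 73.91°
At arrival: θ₂ = atan2(sin Δλ cos φ₁, −cos φ₂ sin φ₁ + sin φ₂ cos φ₁ cos Δλ) = 38.54°
Δθ = θ₂ − θ₁ = -35.4°

-35.4°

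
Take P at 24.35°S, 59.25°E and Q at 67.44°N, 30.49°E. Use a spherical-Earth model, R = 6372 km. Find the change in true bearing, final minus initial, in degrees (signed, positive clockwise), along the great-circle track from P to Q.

-15.4°

At departure: θ₁ = atan2(sin Δλ cos φ₂, cos φ₁ sin φ₂ − sin φ₁ cos φ₂ cos Δλ) = 349.33°
At arrival: θ₂ = atan2(sin Δλ cos φ₁, −cos φ₂ sin φ₁ + sin φ₂ cos φ₁ cos Δλ) = 333.92°
Δθ = θ₂ − θ₁ = -15.4°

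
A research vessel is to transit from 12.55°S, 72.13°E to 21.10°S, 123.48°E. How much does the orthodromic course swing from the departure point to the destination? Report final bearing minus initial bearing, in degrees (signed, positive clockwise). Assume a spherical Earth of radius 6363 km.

Initial bearing θ₁ = atan2(sin Δλ cos φ₂, cos φ₁ sin φ₂ − sin φ₁ cos φ₂ cos Δλ) = 107.15°
Final bearing θ₂ = (initial bearing from the destination back to the start) + 180° = 91.26°
Δθ = θ₂ − θ₁ = -15.9°

-15.9°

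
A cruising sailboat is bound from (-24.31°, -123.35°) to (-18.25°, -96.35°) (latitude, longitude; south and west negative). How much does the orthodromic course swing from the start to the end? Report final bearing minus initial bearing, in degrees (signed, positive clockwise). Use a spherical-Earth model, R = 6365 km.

-10.0°

Initial bearing θ₁ = atan2(sin Δλ cos φ₂, cos φ₁ sin φ₂ − sin φ₁ cos φ₂ cos Δλ) = 81.69°
Final bearing θ₂ = (initial bearing from the destination back to the start) + 180° = 71.72°
Δθ = θ₂ − θ₁ = -10.0°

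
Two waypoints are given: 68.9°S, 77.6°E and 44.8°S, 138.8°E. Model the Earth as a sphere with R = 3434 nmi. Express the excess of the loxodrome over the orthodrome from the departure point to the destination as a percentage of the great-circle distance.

3.5%

Great circle: σ = 0.6754 rad → d_gc = Rσ = 2319.4 nmi
Rhumb: Δφ = +0.4206, Δλ = +1.0681, Δψ = +0.8043, q = Δφ/Δψ = 0.5230 → d_rh = R√(Δφ²+q²Δλ²) = 2401.3 nmi
Excess = (2401.3 − 2319.4) / 2319.4 = 81.9 / 2319.4 = 3.53% ≈ 3.5%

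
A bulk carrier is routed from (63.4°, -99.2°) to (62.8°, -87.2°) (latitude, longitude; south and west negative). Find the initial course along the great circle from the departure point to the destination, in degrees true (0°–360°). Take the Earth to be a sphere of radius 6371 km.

θ = atan2( sin Δλ·cos φ₂ ,  cos φ₁ sin φ₂ − sin φ₁ cos φ₂ cos Δλ )
  = atan2(+0.0950, -0.0015) = 90.93°

90.9°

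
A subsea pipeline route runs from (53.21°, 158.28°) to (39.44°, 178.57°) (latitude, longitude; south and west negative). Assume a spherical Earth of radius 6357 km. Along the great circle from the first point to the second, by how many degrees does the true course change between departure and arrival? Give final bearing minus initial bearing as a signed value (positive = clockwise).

+14.9°

At departure: θ₁ = atan2(sin Δλ cos φ₂, cos φ₁ sin φ₂ − sin φ₁ cos φ₂ cos Δλ) = 126.70°
At arrival: θ₂ = atan2(sin Δλ cos φ₁, −cos φ₂ sin φ₁ + sin φ₂ cos φ₁ cos Δλ) = 141.56°
Δθ = θ₂ − θ₁ = +14.9°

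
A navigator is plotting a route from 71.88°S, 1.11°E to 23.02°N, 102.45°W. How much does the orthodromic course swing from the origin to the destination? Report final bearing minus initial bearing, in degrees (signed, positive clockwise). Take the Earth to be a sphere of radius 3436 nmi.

+75.7°

Initial bearing θ₁ = atan2(sin Δλ cos φ₂, cos φ₁ sin φ₂ − sin φ₁ cos φ₂ cos Δλ) = 264.67°
Final bearing θ₂ = (initial bearing from the destination back to the start) + 180° = 340.34°
Δθ = θ₂ − θ₁ = +75.7°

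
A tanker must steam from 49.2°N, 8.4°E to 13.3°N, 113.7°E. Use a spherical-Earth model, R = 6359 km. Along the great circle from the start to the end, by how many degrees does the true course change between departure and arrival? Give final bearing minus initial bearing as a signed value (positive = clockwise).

Initial bearing θ₁ = atan2(sin Δλ cos φ₂, cos φ₁ sin φ₂ − sin φ₁ cos φ₂ cos Δλ) = 69.84°
Final bearing θ₂ = (initial bearing from the destination back to the start) + 180° = 140.93°
Δθ = θ₂ − θ₁ = +71.1°

+71.1°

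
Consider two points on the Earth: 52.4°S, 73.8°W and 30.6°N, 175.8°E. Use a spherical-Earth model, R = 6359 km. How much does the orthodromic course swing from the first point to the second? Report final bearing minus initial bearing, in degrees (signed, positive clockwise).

+39.9°

Initial bearing θ₁ = atan2(sin Δλ cos φ₂, cos φ₁ sin φ₂ − sin φ₁ cos φ₂ cos Δλ) = 275.16°
Final bearing θ₂ = (initial bearing from the destination back to the start) + 180° = 315.09°
Δθ = θ₂ − θ₁ = +39.9°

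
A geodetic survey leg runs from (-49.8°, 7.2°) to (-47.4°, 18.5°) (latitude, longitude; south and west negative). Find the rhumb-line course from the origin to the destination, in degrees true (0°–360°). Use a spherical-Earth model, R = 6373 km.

72.2°

Meridional parts: M(φ₁)=-1.0053, M(φ₂)=-0.9419 → ΔM = +0.0634;  Δλ = +0.1972 rad
tan C = Δλ / ΔM = +3.1129 → C = 72.19°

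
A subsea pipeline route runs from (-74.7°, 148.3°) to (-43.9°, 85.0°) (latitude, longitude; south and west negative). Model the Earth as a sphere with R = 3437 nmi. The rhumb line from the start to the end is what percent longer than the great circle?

Great circle: σ = 0.7163 rad → d_gc = Rσ = 2461.8 nmi
Rhumb: Δφ = +0.5376, Δλ = -1.1048, Δψ = +1.1531, q = Δφ/Δψ = 0.4662 → d_rh = R√(Δφ²+q²Δλ²) = 2558.8 nmi
Excess = (2558.8 − 2461.8) / 2461.8 = 97.0 / 2461.8 = 3.94% ≈ 3.9%

3.9%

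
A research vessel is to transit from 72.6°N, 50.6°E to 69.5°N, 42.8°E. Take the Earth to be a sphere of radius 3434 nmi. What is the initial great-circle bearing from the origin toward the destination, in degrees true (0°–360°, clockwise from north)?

N = sin Δλ·cos φ₂ = -0.0475;  D = cos φ₁ sin φ₂ − sin φ₁ cos φ₂ cos Δλ = -0.0510
initial course = atan2(N, D) = 222.99°

223.0°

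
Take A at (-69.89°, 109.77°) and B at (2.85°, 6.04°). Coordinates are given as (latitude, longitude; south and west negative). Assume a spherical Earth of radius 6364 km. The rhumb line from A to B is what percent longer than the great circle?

6.6%

Great circle: σ = 1.6993 rad → d_gc = Rσ = 10814.6 km
Rhumb: Δφ = +1.2696, Δλ = -1.8104, Δψ = +1.7796, q = Δφ/Δψ = 0.7134 → d_rh = R√(Δφ²+q²Δλ²) = 11525.5 km
Excess = (11525.5 − 10814.6) / 10814.6 = 710.9 / 10814.6 = 6.57% ≈ 6.6%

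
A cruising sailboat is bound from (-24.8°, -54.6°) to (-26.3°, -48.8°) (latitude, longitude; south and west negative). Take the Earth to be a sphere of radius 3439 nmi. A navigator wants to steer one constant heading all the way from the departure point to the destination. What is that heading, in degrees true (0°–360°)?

Δψ = ln[tan(π/4+φ₂/2)/tan(π/4+φ₁/2)] = -0.0290
Δλ = +0.1012 rad (taken the short way round)
course = atan2(Δλ, Δψ) = 106.00°

106.0°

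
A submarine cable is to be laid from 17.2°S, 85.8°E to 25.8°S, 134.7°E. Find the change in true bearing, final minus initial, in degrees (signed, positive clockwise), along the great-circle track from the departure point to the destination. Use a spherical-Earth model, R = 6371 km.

At departure: θ₁ = atan2(sin Δλ cos φ₂, cos φ₁ sin φ₂ − sin φ₁ cos φ₂ cos Δλ) = 109.54°
At arrival: θ₂ = atan2(sin Δλ cos φ₁, −cos φ₂ sin φ₁ + sin φ₂ cos φ₁ cos Δλ) = 90.56°
Δθ = θ₂ − θ₁ = -19.0°

-19.0°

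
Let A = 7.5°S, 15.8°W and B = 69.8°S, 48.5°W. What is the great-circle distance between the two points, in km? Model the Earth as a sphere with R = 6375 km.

7317 km

Haversine: a = sin²(Δφ/2)+cos φ₁ cos φ₂ sin²(Δλ/2) = 0.29471;  σ = 2·atan2(√a,√(1−a))
σ = 65.758° → d = Rσ = 6375·1.14770 = 7317 km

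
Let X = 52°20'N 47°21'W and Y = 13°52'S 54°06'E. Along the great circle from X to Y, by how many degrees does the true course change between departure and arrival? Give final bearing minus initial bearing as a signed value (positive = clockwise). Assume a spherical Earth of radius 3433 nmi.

+51.4°

Initial bearing θ₁ = atan2(sin Δλ cos φ₂, cos φ₁ sin φ₂ − sin φ₁ cos φ₂ cos Δλ) = 89.63°
Final bearing θ₂ = (initial bearing from the destination back to the start) + 180° = 140.99°
Δθ = θ₂ − θ₁ = +51.4°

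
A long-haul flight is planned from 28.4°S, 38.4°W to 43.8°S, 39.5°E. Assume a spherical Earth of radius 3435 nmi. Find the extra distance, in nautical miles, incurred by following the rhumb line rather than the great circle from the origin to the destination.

Great circle: cos σ = sin φ₁ sin φ₂ + cos φ₁ cos φ₂ cos Δλ,  σ = 1.0902 rad → d_gc = 3744.9 nmi
Rhumb line: Δψ = -0.3347, q = Δφ/Δψ = 0.8029, d_rh = R√(Δφ²+q²Δλ²) = 3861.9 nmi
Excess = 3861.9 − 3744.9 = 117.0 ≈ 117 nmi

117 nmi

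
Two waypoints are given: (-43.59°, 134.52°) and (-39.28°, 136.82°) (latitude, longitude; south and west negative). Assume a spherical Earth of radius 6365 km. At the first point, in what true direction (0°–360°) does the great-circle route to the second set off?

22.6°

N = sin Δλ·cos φ₂ = +0.0311;  D = cos φ₁ sin φ₂ − sin φ₁ cos φ₂ cos Δλ = +0.0747
initial course = atan2(N, D) = 22.57°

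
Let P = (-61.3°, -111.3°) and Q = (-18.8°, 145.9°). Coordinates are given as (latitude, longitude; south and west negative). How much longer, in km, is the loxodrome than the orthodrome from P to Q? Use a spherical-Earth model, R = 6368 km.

656 km

Great circle: cos σ = sin φ₁ sin φ₂ + cos φ₁ cos φ₂ cos Δλ,  σ = 1.3878 rad → d_gc = 8837.6 km
Rhumb line: Δψ = +1.0291, q = Δφ/Δψ = 0.7208, d_rh = R√(Δφ²+q²Δλ²) = 9494.0 km
Excess = 9494.0 − 8837.6 = 656.4 ≈ 656 km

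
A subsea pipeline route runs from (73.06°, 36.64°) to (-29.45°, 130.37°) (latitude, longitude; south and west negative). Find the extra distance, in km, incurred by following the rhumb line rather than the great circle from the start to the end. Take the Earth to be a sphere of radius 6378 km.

472 km

Great circle: cos σ = sin φ₁ sin φ₂ + cos φ₁ cos φ₂ cos Δλ,  σ = 2.0793 rad → d_gc = 13261.5 km
Rhumb line: Δψ = -2.4426, q = Δφ/Δψ = 0.7325, d_rh = R√(Δφ²+q²Δλ²) = 13733.9 km
Excess = 13733.9 − 13261.5 = 472.4 ≈ 472 km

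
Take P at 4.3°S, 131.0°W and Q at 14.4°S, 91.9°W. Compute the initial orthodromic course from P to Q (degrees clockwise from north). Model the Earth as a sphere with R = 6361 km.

107.4°

θ = atan2( sin Δλ·cos φ₂ ,  cos φ₁ sin φ₂ − sin φ₁ cos φ₂ cos Δλ )
  = atan2(+0.6109, -0.1916) = 107.42°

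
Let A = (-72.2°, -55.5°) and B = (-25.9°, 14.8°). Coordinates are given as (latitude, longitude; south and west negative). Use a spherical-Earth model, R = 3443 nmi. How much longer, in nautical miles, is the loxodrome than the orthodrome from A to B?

Great circle: cos σ = sin φ₁ sin φ₂ + cos φ₁ cos φ₂ cos Δλ,  σ = 1.0373 rad → d_gc = 3571.3 nmi
Rhumb line: Δψ = +1.3858, q = Δφ/Δψ = 0.5831, d_rh = R√(Δφ²+q²Δλ²) = 3716.0 nmi
Excess = 3716.0 − 3571.3 = 144.7 ≈ 145 nmi

145 nmi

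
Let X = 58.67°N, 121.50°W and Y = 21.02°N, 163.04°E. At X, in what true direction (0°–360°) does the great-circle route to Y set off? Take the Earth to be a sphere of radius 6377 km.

269.1°

θ = atan2( sin Δλ·cos φ₂ ,  cos φ₁ sin φ₂ − sin φ₁ cos φ₂ cos Δλ )
  = atan2(-0.9036, -0.0137) = 269.13°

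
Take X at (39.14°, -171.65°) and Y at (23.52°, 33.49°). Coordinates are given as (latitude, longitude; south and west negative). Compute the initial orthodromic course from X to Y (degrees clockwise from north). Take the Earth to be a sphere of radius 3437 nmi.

θ = atan2( sin Δλ·cos φ₂ ,  cos φ₁ sin φ₂ − sin φ₁ cos φ₂ cos Δλ )
  = atan2(-0.3895, +0.8335) = 334.95°

335.0°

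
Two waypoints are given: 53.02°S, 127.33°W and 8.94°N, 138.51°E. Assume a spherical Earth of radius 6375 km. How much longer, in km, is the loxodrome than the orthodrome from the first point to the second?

Great circle: cos σ = sin φ₁ sin φ₂ + cos φ₁ cos φ₂ cos Δλ,  σ = 1.7388 rad → d_gc = 11085.06 km
Rhumb line: Δψ = +1.2521, q = Δφ/Δψ = 0.8637, d_rh = R√(Δφ²+q²Δλ²) = 11375.55 km
Excess = 11375.55 − 11085.06 = 290.49 ≈ 290 km

290 km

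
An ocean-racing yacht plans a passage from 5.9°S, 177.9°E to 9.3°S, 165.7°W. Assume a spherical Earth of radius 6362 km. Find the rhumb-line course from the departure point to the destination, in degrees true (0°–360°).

101.8°

Δψ = ln[tan(π/4+φ₂/2)/tan(π/4+φ₁/2)] = -0.0599
Δλ = +0.2862 rad (taken the short way round)
course = atan2(Δλ, Δψ) = 101.82°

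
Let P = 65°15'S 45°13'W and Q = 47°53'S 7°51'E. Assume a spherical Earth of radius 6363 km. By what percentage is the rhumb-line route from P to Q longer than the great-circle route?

Great circle: σ = 0.5692 rad → d_gc = Rσ = 3621.6 km
Rhumb: Δφ = +0.3031, Δλ = +0.9262, Δψ = +0.5624, q = Δφ/Δψ = 0.5389 → d_rh = R√(Δφ²+q²Δλ²) = 3715.9 km
Excess = (3715.9 − 3621.6) / 3621.6 = 94.3 / 3621.6 = 2.60% ≈ 2.6%

2.6%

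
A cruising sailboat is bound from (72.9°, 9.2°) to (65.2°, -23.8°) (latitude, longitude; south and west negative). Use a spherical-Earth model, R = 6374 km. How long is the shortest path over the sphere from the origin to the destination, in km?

1537 km

cos σ = sin φ₁ sin φ₂ + cos φ₁ cos φ₂ cos Δλ
      = sin(72.90°)sin(65.20°) + cos(72.90°)cos(65.20°)cos(-33.00°) = 0.9711
σ = 13.812° → d = Rσ = 6374·0.24106 = 1537 km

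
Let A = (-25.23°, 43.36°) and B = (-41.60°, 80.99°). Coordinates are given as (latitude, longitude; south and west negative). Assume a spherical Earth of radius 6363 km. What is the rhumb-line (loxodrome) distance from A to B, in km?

Rhumb course C = atan2(Δλ, Δψ) with Δψ = ln[tan(π/4+φ₂/2)/tan(π/4+φ₁/2)] = -0.3445, Δλ = +0.6568 → C = 117.68°
d = R·|Δφ| / |cos C| = 6363·0.28571 / 0.46451 = 3914 km

3914 km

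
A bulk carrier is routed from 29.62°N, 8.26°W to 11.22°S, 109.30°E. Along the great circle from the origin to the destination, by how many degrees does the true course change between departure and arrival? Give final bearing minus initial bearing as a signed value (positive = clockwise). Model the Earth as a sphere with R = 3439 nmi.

+31.4°

At departure: θ₁ = atan2(sin Δλ cos φ₂, cos φ₁ sin φ₂ − sin φ₁ cos φ₂ cos Δλ) = 86.37°
At arrival: θ₂ = atan2(sin Δλ cos φ₁, −cos φ₂ sin φ₁ + sin φ₂ cos φ₁ cos Δλ) = 117.81°
Δθ = θ₂ − θ₁ = +31.4°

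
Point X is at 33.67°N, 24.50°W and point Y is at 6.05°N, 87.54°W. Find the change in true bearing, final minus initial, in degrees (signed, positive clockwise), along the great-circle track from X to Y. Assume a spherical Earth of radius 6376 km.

-24.2°

At departure: θ₁ = atan2(sin Δλ cos φ₂, cos φ₁ sin φ₂ − sin φ₁ cos φ₂ cos Δλ) = 259.63°
At arrival: θ₂ = atan2(sin Δλ cos φ₁, −cos φ₂ sin φ₁ + sin φ₂ cos φ₁ cos Δλ) = 235.41°
Δθ = θ₂ − θ₁ = -24.2°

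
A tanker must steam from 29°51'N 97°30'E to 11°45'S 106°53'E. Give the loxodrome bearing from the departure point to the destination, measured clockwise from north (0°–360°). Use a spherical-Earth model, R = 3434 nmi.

Meridional parts: M(φ₁)=+0.5463, M(φ₂)=-0.2065 → ΔM = -0.7528;  Δλ = +0.1638 rad
tan C = Δλ / ΔM = -0.2175 → C = 167.73°

167.7°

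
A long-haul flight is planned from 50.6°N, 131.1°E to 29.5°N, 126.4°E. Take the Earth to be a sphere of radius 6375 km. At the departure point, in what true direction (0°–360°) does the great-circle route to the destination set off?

191.3°

θ = atan2( sin Δλ·cos φ₂ ,  cos φ₁ sin φ₂ − sin φ₁ cos φ₂ cos Δλ )
  = atan2(-0.0713, -0.3577) = 191.27°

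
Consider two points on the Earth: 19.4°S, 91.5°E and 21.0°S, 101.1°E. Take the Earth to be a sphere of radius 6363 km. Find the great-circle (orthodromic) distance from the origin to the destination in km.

1016 km

Haversine: a = sin²(Δφ/2)+cos φ₁ cos φ₂ sin²(Δλ/2) = 0.00636;  σ = 2·atan2(√a,√(1−a))
σ = 9.149° → d = Rσ = 6363·0.15968 = 1016 km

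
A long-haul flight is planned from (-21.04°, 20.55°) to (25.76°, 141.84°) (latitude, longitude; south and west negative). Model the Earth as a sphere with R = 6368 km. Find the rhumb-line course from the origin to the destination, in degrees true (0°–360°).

68.3°

Δψ = ln[tan(π/4+φ₂/2)/tan(π/4+φ₁/2)] = +0.8413
Δλ = +2.1169 rad (taken the short way round)
course = atan2(Δλ, Δψ) = 68.33°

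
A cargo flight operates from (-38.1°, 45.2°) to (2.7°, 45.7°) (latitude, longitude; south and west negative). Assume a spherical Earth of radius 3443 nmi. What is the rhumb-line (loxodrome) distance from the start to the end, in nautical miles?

2452 nmi

Δψ = ln[tan(π/4+φ₂/2)/tan(π/4+φ₁/2)] = +0.7673;  Δφ = +0.7121 rad,  Δλ = +0.0087 rad
q = Δφ/Δψ = 0.9280
d = R·√(Δφ² + q²Δλ²) = 3443·0.71214 = 2452 nmi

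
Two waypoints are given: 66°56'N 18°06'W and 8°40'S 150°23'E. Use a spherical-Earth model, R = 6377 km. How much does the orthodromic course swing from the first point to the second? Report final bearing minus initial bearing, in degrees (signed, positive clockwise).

Initial bearing θ₁ = atan2(sin Δλ cos φ₂, cos φ₁ sin φ₂ − sin φ₁ cos φ₂ cos Δλ) = 13.34°
Final bearing θ₂ = (initial bearing from the destination back to the start) + 180° = 174.75°
Δθ = θ₂ − θ₁ = +161.4°

+161.4°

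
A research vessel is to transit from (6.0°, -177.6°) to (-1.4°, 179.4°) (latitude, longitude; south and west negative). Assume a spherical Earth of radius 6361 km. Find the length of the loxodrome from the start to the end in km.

Δψ = ln[tan(π/4+φ₂/2)/tan(π/4+φ₁/2)] = -0.1293;  Δφ = -0.1292 rad,  Δλ = -0.0524 rad
q = Δφ/Δψ = 0.9985
d = R·√(Δφ² + q²Δλ²) = 6361·0.13933 = 886 km

886 km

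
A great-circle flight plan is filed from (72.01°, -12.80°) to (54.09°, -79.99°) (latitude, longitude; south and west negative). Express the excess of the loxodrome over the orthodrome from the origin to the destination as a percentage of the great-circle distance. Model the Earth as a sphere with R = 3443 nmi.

Great circle: σ = 0.5725 rad → d_gc = Rσ = 1971.0 nmi
Rhumb: Δφ = -0.3128, Δλ = -1.1727, Δψ = -0.7164, q = Δφ/Δψ = 0.4366 → d_rh = R√(Δφ²+q²Δλ²) = 2065.5 nmi
Excess = (2065.5 − 1971.0) / 1971.0 = 94.5 / 1971.0 = 4.79% ≈ 4.8%

4.8%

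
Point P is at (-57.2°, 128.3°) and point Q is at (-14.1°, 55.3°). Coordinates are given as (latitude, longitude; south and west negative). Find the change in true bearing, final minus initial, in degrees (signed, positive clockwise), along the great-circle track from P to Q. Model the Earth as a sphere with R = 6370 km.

Initial bearing θ₁ = atan2(sin Δλ cos φ₂, cos φ₁ sin φ₂ − sin φ₁ cos φ₂ cos Δλ) = 276.54°
Final bearing θ₂ = (initial bearing from the destination back to the start) + 180° = 326.30°
Δθ = θ₂ − θ₁ = +49.8°

+49.8°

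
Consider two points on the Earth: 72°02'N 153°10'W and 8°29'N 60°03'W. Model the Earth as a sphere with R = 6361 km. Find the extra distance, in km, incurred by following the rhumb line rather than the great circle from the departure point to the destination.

569 km

Great circle: cos σ = sin φ₁ sin φ₂ + cos φ₁ cos φ₂ cos Δλ,  σ = 1.4467 rad → d_gc = 9202.7 km
Rhumb line: Δψ = -1.6960, q = Δφ/Δψ = 0.6540, d_rh = R√(Δφ²+q²Δλ²) = 9771.7 km
Excess = 9771.7 − 9202.7 = 569.0 ≈ 569 km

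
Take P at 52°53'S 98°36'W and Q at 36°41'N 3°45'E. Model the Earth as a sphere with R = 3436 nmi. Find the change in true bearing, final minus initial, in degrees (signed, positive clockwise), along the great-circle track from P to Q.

-27.7°

Initial bearing θ₁ = atan2(sin Δλ cos φ₂, cos φ₁ sin φ₂ − sin φ₁ cos φ₂ cos Δλ) = 74.06°
Final bearing θ₂ = (initial bearing from the destination back to the start) + 180° = 46.35°
Δθ = θ₂ − θ₁ = -27.7°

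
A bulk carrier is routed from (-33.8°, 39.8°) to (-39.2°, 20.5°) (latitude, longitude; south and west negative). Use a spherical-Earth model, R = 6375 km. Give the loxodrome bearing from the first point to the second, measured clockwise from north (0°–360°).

250.8°

Meridional parts: M(φ₁)=-0.6275, M(φ₂)=-0.7448 → ΔM = -0.1173;  Δλ = -0.3368 rad
tan C = Δλ / ΔM = +2.8708 → C = 250.80°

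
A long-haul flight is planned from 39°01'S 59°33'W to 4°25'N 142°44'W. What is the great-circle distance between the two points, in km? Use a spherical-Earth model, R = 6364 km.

9720 km

Haversine: a = sin²(Δφ/2)+cos φ₁ cos φ₂ sin²(Δλ/2) = 0.47827;  σ = 2·atan2(√a,√(1−a))
σ = 87.509° → d = Rσ = 6364·1.52732 = 9720 km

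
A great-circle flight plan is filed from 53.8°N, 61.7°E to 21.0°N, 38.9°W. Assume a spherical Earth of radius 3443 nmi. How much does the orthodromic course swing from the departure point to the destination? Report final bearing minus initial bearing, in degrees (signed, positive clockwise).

At departure: θ₁ = atan2(sin Δλ cos φ₂, cos φ₁ sin φ₂ − sin φ₁ cos φ₂ cos Δλ) = 290.89°
At arrival: θ₂ = atan2(sin Δλ cos φ₁, −cos φ₂ sin φ₁ + sin φ₂ cos φ₁ cos Δλ) = 216.23°
Δθ = θ₂ − θ₁ = -74.7°

-74.7°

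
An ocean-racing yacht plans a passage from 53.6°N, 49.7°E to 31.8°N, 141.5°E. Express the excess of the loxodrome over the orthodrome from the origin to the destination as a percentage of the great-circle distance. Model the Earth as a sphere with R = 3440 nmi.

Great circle: σ = 1.1502 rad → d_gc = Rσ = 3956.7 nmi
Rhumb: Δφ = -0.3805, Δλ = +1.6022, Δψ = -0.5264, q = Δφ/Δψ = 0.7228 → d_rh = R√(Δφ²+q²Δλ²) = 4193.0 nmi
Excess = (4193.0 − 3956.7) / 3956.7 = 236.3 / 3956.7 = 5.97% ≈ 6.0%

6.0%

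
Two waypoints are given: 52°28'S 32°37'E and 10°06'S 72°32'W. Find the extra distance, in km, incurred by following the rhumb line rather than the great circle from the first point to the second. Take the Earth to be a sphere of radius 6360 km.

556 km

Great circle: cos σ = sin φ₁ sin φ₂ + cos φ₁ cos φ₂ cos Δλ,  σ = 1.5885 rad → d_gc = 10102.8 km
Rhumb line: Δψ = +0.9023, q = Δφ/Δψ = 0.8195, d_rh = R√(Δφ²+q²Δλ²) = 10659.1 km
Excess = 10659.1 − 10102.8 = 556.3 ≈ 556 km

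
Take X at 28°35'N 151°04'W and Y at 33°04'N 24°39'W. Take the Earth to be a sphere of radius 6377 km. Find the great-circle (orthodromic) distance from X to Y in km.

cos σ = sin φ₁ sin φ₂ + cos φ₁ cos φ₂ cos Δλ
      = sin(28.58°)sin(33.07°) + cos(28.58°)cos(33.07°)cos(126.42°) = -0.1758
σ = 100.127° → d = Rσ = 6377·1.74754 = 11144 km

11144 km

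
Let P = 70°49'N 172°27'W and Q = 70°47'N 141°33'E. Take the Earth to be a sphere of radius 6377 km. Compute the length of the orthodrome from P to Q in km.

1643 km

cos σ = sin φ₁ sin φ₂ + cos φ₁ cos φ₂ cos Δλ
      = sin(70.82°)sin(70.78°) + cos(70.82°)cos(70.78°)cos(-46.00°) = 0.9670
σ = 14.766° → d = Rσ = 6377·0.25771 = 1643 km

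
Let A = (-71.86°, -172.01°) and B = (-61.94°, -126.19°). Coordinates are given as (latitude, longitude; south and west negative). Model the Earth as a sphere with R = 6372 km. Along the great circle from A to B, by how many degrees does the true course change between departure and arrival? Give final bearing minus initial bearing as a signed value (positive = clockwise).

Initial bearing θ₁ = atan2(sin Δλ cos φ₂, cos φ₁ sin φ₂ − sin φ₁ cos φ₂ cos Δλ) = 83.78°
Final bearing θ₂ = (initial bearing from the destination back to the start) + 180° = 41.15°
Δθ = θ₂ − θ₁ = -42.6°

-42.6°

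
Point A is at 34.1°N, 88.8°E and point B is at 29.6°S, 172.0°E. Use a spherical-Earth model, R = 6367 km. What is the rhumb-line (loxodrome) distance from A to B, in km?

Rhumb course C = atan2(Δλ, Δψ) with Δψ = ln[tan(π/4+φ₂/2)/tan(π/4+φ₁/2)] = -1.1750, Δλ = +1.4521 → C = 128.98°
d = R·|Δφ| / |cos C| = 6367·1.11177 / 0.62904 = 11253 km

11253 km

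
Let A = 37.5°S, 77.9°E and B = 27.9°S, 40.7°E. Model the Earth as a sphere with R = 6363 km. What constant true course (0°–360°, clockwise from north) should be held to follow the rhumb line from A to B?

Δψ = ln[tan(π/4+φ₂/2)/tan(π/4+φ₁/2)] = +0.1995
Δλ = -0.6493 rad (taken the short way round)
course = atan2(Δλ, Δψ) = 287.08°

287.1°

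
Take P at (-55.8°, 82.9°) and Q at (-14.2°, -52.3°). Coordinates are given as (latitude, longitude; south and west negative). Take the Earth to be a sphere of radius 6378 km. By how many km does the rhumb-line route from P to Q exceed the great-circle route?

1451 km

Great circle: cos σ = sin φ₁ sin φ₂ + cos φ₁ cos φ₂ cos Δλ,  σ = 1.7556 rad → d_gc = 11197.3 km
Rhumb line: Δψ = +0.9284, q = Δφ/Δψ = 0.7820, d_rh = R√(Δφ²+q²Δλ²) = 12648.0 km
Excess = 12648.0 − 11197.3 = 1450.7 ≈ 1451 km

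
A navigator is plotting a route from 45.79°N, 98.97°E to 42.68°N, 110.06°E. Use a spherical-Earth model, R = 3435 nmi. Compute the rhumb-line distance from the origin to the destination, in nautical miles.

511 nmi

Δψ = ln[tan(π/4+φ₂/2)/tan(π/4+φ₁/2)] = -0.0758;  Δφ = -0.0543 rad,  Δλ = +0.1936 rad
q = Δφ/Δψ = 0.7162
d = R·√(Δφ² + q²Δλ²) = 3435·0.14888 = 511 nmi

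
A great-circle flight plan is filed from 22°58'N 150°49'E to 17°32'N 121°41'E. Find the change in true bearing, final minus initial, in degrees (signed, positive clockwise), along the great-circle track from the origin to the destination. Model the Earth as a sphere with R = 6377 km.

-10.3°

Initial bearing θ₁ = atan2(sin Δλ cos φ₂, cos φ₁ sin φ₂ − sin φ₁ cos φ₂ cos Δλ) = 264.14°
Final bearing θ₂ = (initial bearing from the destination back to the start) + 180° = 253.85°
Δθ = θ₂ − θ₁ = -10.3°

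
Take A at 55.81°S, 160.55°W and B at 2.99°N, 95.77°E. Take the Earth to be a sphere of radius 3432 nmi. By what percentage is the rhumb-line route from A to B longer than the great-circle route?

Great circle: σ = 1.7476 rad → d_gc = Rσ = 5997.7 nmi
Rhumb: Δφ = +1.0263, Δλ = -1.8096, Δψ = +1.2313, q = Δφ/Δψ = 0.8334 → d_rh = R√(Δφ²+q²Δλ²) = 6260.7 nmi
Excess = (6260.7 − 5997.7) / 5997.7 = 263.0 / 5997.7 = 4.39% ≈ 4.4%

4.4%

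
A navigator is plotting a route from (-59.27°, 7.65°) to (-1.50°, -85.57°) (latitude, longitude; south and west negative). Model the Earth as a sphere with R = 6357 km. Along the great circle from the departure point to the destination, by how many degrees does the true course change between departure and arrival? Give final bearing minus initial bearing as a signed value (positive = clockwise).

At departure: θ₁ = atan2(sin Δλ cos φ₂, cos φ₁ sin φ₂ − sin φ₁ cos φ₂ cos Δλ) = 266.47°
At arrival: θ₂ = atan2(sin Δλ cos φ₁, −cos φ₂ sin φ₁ + sin φ₂ cos φ₁ cos Δλ) = 329.32°
Δθ = θ₂ − θ₁ = +62.9°

+62.9°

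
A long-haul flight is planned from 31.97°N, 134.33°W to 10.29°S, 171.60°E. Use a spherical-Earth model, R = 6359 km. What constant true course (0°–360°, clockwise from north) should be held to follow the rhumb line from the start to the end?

230.8°

Δψ = ln[tan(π/4+φ₂/2)/tan(π/4+φ₁/2)] = -0.7700
Δλ = -0.9437 rad (taken the short way round)
course = atan2(Δλ, Δψ) = 230.79°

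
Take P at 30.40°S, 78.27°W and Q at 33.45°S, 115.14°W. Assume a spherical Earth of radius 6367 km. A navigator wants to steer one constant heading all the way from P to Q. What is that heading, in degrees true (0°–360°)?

264.4°

Δψ = ln[tan(π/4+φ₂/2)/tan(π/4+φ₁/2)] = -0.0627
Δλ = -0.6435 rad (taken the short way round)
course = atan2(Δλ, Δψ) = 264.43°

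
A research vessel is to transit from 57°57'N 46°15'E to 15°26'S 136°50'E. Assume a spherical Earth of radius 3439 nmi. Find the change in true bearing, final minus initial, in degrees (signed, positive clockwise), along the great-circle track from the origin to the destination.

Initial bearing θ₁ = atan2(sin Δλ cos φ₂, cos φ₁ sin φ₂ − sin φ₁ cos φ₂ cos Δλ) = 97.85°
Final bearing θ₂ = (initial bearing from the destination back to the start) + 180° = 146.95°
Δθ = θ₂ − θ₁ = +49.1°

+49.1°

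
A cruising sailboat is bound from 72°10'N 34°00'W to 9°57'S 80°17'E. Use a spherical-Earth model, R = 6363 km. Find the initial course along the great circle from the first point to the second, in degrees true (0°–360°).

69.7°

θ = atan2( sin Δλ·cos φ₂ ,  cos φ₁ sin φ₂ − sin φ₁ cos φ₂ cos Δλ )
  = atan2(+0.8978, +0.3327) = 69.67°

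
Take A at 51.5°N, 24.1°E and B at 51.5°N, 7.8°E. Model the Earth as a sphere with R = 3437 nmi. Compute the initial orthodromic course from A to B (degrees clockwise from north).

θ = atan2( sin Δλ·cos φ₂ ,  cos φ₁ sin φ₂ − sin φ₁ cos φ₂ cos Δλ )
  = atan2(-0.1747, +0.0196) = 276.39°

276.4°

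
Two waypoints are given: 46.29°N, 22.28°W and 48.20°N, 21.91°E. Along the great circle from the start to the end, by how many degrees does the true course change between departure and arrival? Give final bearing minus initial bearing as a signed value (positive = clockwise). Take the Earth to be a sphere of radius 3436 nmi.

+33.2°

At departure: θ₁ = atan2(sin Δλ cos φ₂, cos φ₁ sin φ₂ − sin φ₁ cos φ₂ cos Δλ) = 69.94°
At arrival: θ₂ = atan2(sin Δλ cos φ₁, −cos φ₂ sin φ₁ + sin φ₂ cos φ₁ cos Δλ) = 103.14°
Δθ = θ₂ − θ₁ = +33.2°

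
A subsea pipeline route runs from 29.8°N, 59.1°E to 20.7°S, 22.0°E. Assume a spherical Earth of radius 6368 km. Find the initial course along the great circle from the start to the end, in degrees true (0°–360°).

θ = atan2( sin Δλ·cos φ₂ ,  cos φ₁ sin φ₂ − sin φ₁ cos φ₂ cos Δλ )
  = atan2(-0.5643, -0.6775) = 219.79°

219.8°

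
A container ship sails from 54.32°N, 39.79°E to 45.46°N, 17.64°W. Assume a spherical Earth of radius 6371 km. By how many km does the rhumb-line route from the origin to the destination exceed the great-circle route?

107 km

Great circle: cos σ = sin φ₁ sin φ₂ + cos φ₁ cos φ₂ cos Δλ,  σ = 0.6448 rad → d_gc = 4108.3 km
Rhumb line: Δψ = -0.2409, q = Δφ/Δψ = 0.6418, d_rh = R√(Δφ²+q²Δλ²) = 4215.2 km
Excess = 4215.2 − 4108.3 = 106.9 ≈ 107 km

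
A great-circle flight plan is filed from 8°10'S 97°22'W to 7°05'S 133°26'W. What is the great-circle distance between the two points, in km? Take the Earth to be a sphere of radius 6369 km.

3974 km

cos σ = sin φ₁ sin φ₂ + cos φ₁ cos φ₂ cos Δλ
      = sin(-8.17°)sin(-7.08°) + cos(-8.17°)cos(-7.08°)cos(-36.07°) = 0.8115
σ = 35.753° → d = Rσ = 6369·0.62400 = 3974 km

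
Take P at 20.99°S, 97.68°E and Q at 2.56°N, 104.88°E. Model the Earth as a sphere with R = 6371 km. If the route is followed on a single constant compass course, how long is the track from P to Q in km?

2734 km

Rhumb course C = atan2(Δλ, Δψ) with Δψ = ln[tan(π/4+φ₂/2)/tan(π/4+φ₁/2)] = +0.4195, Δλ = +0.1257 → C = 16.68°
d = R·|Δφ| / |cos C| = 6371·0.41103 / 0.95795 = 2734 km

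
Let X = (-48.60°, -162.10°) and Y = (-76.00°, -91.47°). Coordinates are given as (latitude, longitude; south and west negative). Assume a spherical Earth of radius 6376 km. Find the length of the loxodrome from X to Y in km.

4525 km

Δψ = ln[tan(π/4+φ₂/2)/tan(π/4+φ₁/2)] = -1.1241;  Δφ = -0.4782 rad,  Δλ = +1.2327 rad
q = Δφ/Δψ = 0.4254
d = R·√(Δφ² + q²Δλ²) = 6376·0.70973 = 4525 km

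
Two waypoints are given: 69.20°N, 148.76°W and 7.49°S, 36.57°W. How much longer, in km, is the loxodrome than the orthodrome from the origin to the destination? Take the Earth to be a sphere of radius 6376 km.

Great circle: cos σ = sin φ₁ sin φ₂ + cos φ₁ cos φ₂ cos Δλ,  σ = 1.8285 rad → d_gc = 11658.3 km
Rhumb line: Δψ = -1.8265, q = Δφ/Δψ = 0.7328, d_rh = R√(Δφ²+q²Δλ²) = 12511.7 km
Excess = 12511.7 − 11658.3 = 853.4 ≈ 853 km

853 km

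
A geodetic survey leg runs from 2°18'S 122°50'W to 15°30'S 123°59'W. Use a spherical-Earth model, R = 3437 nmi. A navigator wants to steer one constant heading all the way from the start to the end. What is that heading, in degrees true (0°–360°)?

Meridional parts: M(φ₁)=-0.0402, M(φ₂)=-0.2739 → ΔM = -0.2337;  Δλ = -0.0201 rad
tan C = Δλ / ΔM = +0.0859 → C = 184.91°

184.9°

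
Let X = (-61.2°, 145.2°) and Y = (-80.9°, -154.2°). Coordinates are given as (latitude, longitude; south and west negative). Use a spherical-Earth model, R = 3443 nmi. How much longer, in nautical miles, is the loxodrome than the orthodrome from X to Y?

63 nmi

Great circle: cos σ = sin φ₁ sin φ₂ + cos φ₁ cos φ₂ cos Δλ,  σ = 0.4448 rad → d_gc = 1531.6 nmi
Rhumb line: Δψ = -1.1714, q = Δφ/Δψ = 0.2935, d_rh = R√(Δφ²+q²Δλ²) = 1595.0 nmi
Excess = 1595.0 − 1531.6 = 63.4 ≈ 63 nmi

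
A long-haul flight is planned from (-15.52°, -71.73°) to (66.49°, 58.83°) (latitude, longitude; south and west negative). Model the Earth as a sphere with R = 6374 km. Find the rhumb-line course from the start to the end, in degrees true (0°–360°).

51.0°

Meridional parts: M(φ₁)=-0.2742, M(φ₂)=+1.5698 → ΔM = +1.8440;  Δλ = +2.2787 rad
tan C = Δλ / ΔM = +1.2357 → C = 51.02°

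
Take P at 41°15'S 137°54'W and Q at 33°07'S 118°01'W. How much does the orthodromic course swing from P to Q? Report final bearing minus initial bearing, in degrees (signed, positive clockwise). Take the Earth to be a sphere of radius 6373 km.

Initial bearing θ₁ = atan2(sin Δλ cos φ₂, cos φ₁ sin φ₂ − sin φ₁ cos φ₂ cos Δλ) = 69.14°
Final bearing θ₂ = (initial bearing from the destination back to the start) + 180° = 57.01°
Δθ = θ₂ − θ₁ = -12.1°

-12.1°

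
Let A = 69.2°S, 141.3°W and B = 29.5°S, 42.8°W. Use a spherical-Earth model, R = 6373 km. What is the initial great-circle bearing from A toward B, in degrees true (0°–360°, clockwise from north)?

108.9°

θ = atan2( sin Δλ·cos φ₂ ,  cos φ₁ sin φ₂ − sin φ₁ cos φ₂ cos Δλ )
  = atan2(+0.8608, -0.2951) = 108.92°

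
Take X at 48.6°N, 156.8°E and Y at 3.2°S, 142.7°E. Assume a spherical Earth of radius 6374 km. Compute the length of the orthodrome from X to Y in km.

Haversine: a = sin²(Δφ/2)+cos φ₁ cos φ₂ sin²(Δλ/2) = 0.20074;  σ = 2·atan2(√a,√(1−a))
σ = 53.236° → d = Rσ = 6374·0.92915 = 5922 km

5922 km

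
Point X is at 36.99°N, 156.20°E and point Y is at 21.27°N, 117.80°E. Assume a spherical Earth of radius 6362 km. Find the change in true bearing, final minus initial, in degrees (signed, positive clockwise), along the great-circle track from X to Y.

At departure: θ₁ = atan2(sin Δλ cos φ₂, cos φ₁ sin φ₂ − sin φ₁ cos φ₂ cos Δλ) = 255.50°
At arrival: θ₂ = atan2(sin Δλ cos φ₁, −cos φ₂ sin φ₁ + sin φ₂ cos φ₁ cos Δλ) = 236.08°
Δθ = θ₂ − θ₁ = -19.4°

-19.4°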